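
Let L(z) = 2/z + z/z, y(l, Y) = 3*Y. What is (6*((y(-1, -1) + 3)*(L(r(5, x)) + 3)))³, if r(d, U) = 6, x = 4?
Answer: 0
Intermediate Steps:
L(z) = 1 + 2/z (L(z) = 2/z + 1 = 1 + 2/z)
(6*((y(-1, -1) + 3)*(L(r(5, x)) + 3)))³ = (6*((3*(-1) + 3)*((2 + 6)/6 + 3)))³ = (6*((-3 + 3)*((⅙)*8 + 3)))³ = (6*(0*(4/3 + 3)))³ = (6*(0*(13/3)))³ = (6*0)³ = 0³ = 0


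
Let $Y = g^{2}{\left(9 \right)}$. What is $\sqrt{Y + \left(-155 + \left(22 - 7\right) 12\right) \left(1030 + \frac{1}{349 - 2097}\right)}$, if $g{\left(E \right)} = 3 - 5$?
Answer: $\frac{\sqrt{19672851579}}{874} \approx 160.48$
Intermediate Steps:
$g{\left(E \right)} = -2$
$Y = 4$ ($Y = \left(-2\right)^{2} = 4$)
$\sqrt{Y + \left(-155 + \left(22 - 7\right) 12\right) \left(1030 + \frac{1}{349 - 2097}\right)} = \sqrt{4 + \left(-155 + \left(22 - 7\right) 12\right) \left(1030 + \frac{1}{349 - 2097}\right)} = \sqrt{4 + \left(-155 + 15 \cdot 12\right) \left(1030 + \frac{1}{-1748}\right)} = \sqrt{4 + \left(-155 + 180\right) \left(1030 - \frac{1}{1748}\right)} = \sqrt{4 + 25 \cdot \frac{1800439}{1748}} = \sqrt{4 + \frac{45010975}{1748}} = \sqrt{\frac{45017967}{1748}} = \frac{\sqrt{19672851579}}{874}$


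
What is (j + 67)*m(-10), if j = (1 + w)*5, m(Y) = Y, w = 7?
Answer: -1070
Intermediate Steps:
j = 40 (j = (1 + 7)*5 = 8*5 = 40)
(j + 67)*m(-10) = (40 + 67)*(-10) = 107*(-10) = -1070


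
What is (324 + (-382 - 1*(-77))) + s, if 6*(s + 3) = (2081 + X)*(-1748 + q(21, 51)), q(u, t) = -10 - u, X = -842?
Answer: -734695/2 ≈ -3.6735e+5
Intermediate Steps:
s = -734733/2 (s = -3 + ((2081 - 842)*(-1748 + (-10 - 1*21)))/6 = -3 + (1239*(-1748 + (-10 - 21)))/6 = -3 + (1239*(-1748 - 31))/6 = -3 + (1239*(-1779))/6 = -3 + (⅙)*(-2204181) = -3 - 734727/2 = -734733/2 ≈ -3.6737e+5)
(324 + (-382 - 1*(-77))) + s = (324 + (-382 - 1*(-77))) - 734733/2 = (324 + (-382 + 77)) - 734733/2 = (324 - 305) - 734733/2 = 19 - 734733/2 = -734695/2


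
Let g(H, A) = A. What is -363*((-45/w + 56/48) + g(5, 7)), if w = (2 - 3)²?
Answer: 26741/2 ≈ 13371.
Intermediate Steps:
w = 1 (w = (-1)² = 1)
-363*((-45/w + 56/48) + g(5, 7)) = -363*((-45/1 + 56/48) + 7) = -363*((-45*1 + 56*(1/48)) + 7) = -363*((-45 + 7/6) + 7) = -363*(-263/6 + 7) = -363*(-221/6) = 26741/2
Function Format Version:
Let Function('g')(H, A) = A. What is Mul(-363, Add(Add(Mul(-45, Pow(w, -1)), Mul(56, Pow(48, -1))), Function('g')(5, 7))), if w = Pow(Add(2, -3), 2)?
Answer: Rational(26741, 2) ≈ 13371.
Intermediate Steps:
w = 1 (w = Pow(-1, 2) = 1)
Mul(-363, Add(Add(Mul(-45, Pow(w, -1)), Mul(56, Pow(48, -1))), Function('g')(5, 7))) = Mul(-363, Add(Add(Mul(-45, Pow(1, -1)), Mul(56, Pow(48, -1))), 7)) = Mul(-363, Add(Add(Mul(-45, 1), Mul(56, Rational(1, 48))), 7)) = Mul(-363, Add(Add(-45, Rational(7, 6)), 7)) = Mul(-363, Add(Rational(-263, 6), 7)) = Mul(-363, Rational(-221, 6)) = Rational(26741, 2)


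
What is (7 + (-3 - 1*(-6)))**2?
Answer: 100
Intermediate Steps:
(7 + (-3 - 1*(-6)))**2 = (7 + (-3 + 6))**2 = (7 + 3)**2 = 10**2 = 100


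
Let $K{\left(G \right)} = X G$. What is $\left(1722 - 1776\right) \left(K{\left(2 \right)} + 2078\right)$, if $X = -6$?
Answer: $-111564$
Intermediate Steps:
$K{\left(G \right)} = - 6 G$
$\left(1722 - 1776\right) \left(K{\left(2 \right)} + 2078\right) = \left(1722 - 1776\right) \left(\left(-6\right) 2 + 2078\right) = \left(1722 - 1776\right) \left(-12 + 2078\right) = \left(-54\right) 2066 = -111564$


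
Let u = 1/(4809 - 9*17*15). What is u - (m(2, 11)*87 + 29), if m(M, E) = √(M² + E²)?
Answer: -72905/2514 - 435*√5 ≈ -1001.7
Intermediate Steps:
m(M, E) = √(E² + M²)
u = 1/2514 (u = 1/(4809 - 153*15) = 1/(4809 - 2295) = 1/2514 ≈ 0.00039777)
u - (m(2, 11)*87 + 29) = 1/2514 - (√(11² + 2²)*87 + 29) = 1/2514 - (√(121 + 4)*87 + 29) = 1/2514 - (√125*87 + 29) = 1/2514 - ((5*√5)*87 + 29) = 1/2514 - (435*√5 + 29) = 1/2514 - (29 + 435*√5) = 1/2514 + (-29 - 435*√5) = -72905/2514 - 435*√5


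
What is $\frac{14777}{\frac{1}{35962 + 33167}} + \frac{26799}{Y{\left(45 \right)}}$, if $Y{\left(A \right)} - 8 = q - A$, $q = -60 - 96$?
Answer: $\frac{197153185170}{193} \approx 1.0215 \cdot 10^{9}$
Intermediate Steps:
$q = -156$
$Y{\left(A \right)} = -148 - A$ ($Y{\left(A \right)} = 8 - \left(156 + A\right) = -148 - A$)
$\frac{14777}{\frac{1}{35962 + 33167}} + \frac{26799}{Y{\left(45 \right)}} = \frac{14777}{\frac{1}{35962 + 33167}} + \frac{26799}{-148 - 45} = \frac{14777}{\frac{1}{69129}} + \frac{26799}{-148 - 45} = 14777 \frac{1}{\frac{1}{69129}} + \frac{26799}{-193} = 14777 \cdot 69129 + 26799 \left(- \frac{1}{193}\right) = 1021519233 - \frac{26799}{193} = \frac{197153185170}{193}$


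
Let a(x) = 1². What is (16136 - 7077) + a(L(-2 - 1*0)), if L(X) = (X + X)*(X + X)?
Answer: 9060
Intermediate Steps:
L(X) = 4*X² (L(X) = (2*X)*(2*X) = 4*X²)
a(x) = 1
(16136 - 7077) + a(L(-2 - 1*0)) = (16136 - 7077) + 1 = 9059 + 1 = 9060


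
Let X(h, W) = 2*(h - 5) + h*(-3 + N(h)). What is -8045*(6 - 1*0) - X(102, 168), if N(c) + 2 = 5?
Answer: -48464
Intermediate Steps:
N(c) = 3 (N(c) = -2 + 5 = 3)
X(h, W) = -10 + 2*h (X(h, W) = 2*(h - 5) + h*(-3 + 3) = 2*(-5 + h) + h*0 = (-10 + 2*h) + 0 = -10 + 2*h)
-8045*(6 - 1*0) - X(102, 168) = -8045*(6 - 1*0) - (-10 + 2*102) = -8045*(6 + 0) - (-10 + 204) = -8045*6 - 1*194 = -48270 - 194 = -48464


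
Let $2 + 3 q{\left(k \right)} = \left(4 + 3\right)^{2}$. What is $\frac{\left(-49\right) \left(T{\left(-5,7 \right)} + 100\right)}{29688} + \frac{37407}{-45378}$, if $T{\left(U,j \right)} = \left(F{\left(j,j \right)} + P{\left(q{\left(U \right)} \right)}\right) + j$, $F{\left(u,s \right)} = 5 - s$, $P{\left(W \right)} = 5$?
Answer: $- \frac{12547467}{12473908} \approx -1.0059$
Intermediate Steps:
$q{\left(k \right)} = \frac{47}{3}$ ($q{\left(k \right)} = - \frac{2}{3} + \frac{\left(4 + 3\right)^{2}}{3} = - \frac{2}{3} + \frac{7^{2}}{3} = - \frac{2}{3} + \frac{1}{3} \cdot 49 = - \frac{2}{3} + \frac{49}{3} = \frac{47}{3}$)
$T{\left(U,j \right)} = 10$ ($T{\left(U,j \right)} = \left(\left(5 - j\right) + 5\right) + j = \left(10 - j\right) + j = 10$)
$\frac{\left(-49\right) \left(T{\left(-5,7 \right)} + 100\right)}{29688} + \frac{37407}{-45378} = \frac{\left(-49\right) \left(10 + 100\right)}{29688} + \frac{37407}{-45378} = \left(-49\right) 110 \cdot \frac{1}{29688} + 37407 \left(- \frac{1}{45378}\right) = \left(-5390\right) \frac{1}{29688} - \frac{12469}{15126} = - \frac{2695}{14844} - \frac{12469}{15126} = - \frac{12547467}{12473908}$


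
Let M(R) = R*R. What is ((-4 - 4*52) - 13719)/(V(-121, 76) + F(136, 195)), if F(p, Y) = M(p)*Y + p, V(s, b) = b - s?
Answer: -13931/3607053 ≈ -0.0038622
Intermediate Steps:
M(R) = R²
F(p, Y) = p + Y*p² (F(p, Y) = p²*Y + p = Y*p² + p = p + Y*p²)
((-4 - 4*52) - 13719)/(V(-121, 76) + F(136, 195)) = ((-4 - 4*52) - 13719)/((76 - 1*(-121)) + 136*(1 + 195*136)) = ((-4 - 208) - 13719)/((76 + 121) + 136*(1 + 26520)) = (-212 - 13719)/(197 + 136*26521) = -13931/(197 + 3606856) = -13931/3607053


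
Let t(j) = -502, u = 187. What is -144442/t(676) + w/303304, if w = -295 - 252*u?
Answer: 21893016015/76129304 ≈ 287.58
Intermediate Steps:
w = -47419 (w = -295 - 252*187 = -295 - 47124 = -47419)
-144442/t(676) + w/303304 = -144442/(-502) - 47419/303304 = -144442*(-1/502) - 47419*1/303304 = 72221/251 - 47419/303304 = 21893016015/76129304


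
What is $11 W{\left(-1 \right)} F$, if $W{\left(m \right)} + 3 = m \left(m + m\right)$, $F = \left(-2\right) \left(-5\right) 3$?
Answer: $-330$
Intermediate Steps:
$F = 30$ ($F = 10 \cdot 3 = 30$)
$W{\left(m \right)} = -3 + 2 m^{2}$ ($W{\left(m \right)} = -3 + m \left(m + m\right) = -3 + m 2 m = -3 + 2 m^{2}$)
$11 W{\left(-1 \right)} F = 11 \left(-3 + 2 \left(-1\right)^{2}\right) 30 = 11 \left(-3 + 2 \cdot 1\right) 30 = 11 \left(-3 + 2\right) 30 = 11 \left(-1\right) 30 = \left(-11\right) 30 = -330$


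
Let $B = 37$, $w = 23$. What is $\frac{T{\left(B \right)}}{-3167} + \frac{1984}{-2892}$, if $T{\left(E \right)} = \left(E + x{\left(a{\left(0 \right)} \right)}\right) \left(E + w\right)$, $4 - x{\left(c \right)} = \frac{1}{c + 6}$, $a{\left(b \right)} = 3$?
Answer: $- \frac{1114864}{763247} \approx -1.4607$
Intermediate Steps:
$x{\left(c \right)} = 4 - \frac{1}{6 + c}$ ($x{\left(c \right)} = 4 - \frac{1}{c + 6} = 4 - \frac{1}{6 + c}$)
$T{\left(E \right)} = \left(23 + E\right) \left(\frac{35}{9} + E\right)$ ($T{\left(E \right)} = \left(E + \frac{23 + 4 \cdot 3}{6 + 3}\right) \left(E + 23\right) = \left(E + \frac{23 + 12}{9}\right) \left(23 + E\right) = \left(E + \frac{1}{9} \cdot 35\right) \left(23 + E\right) = \left(E + \frac{35}{9}\right) \left(23 + E\right) = \left(\frac{35}{9} + E\right) \left(23 + E\right) = \left(23 + E\right) \left(\frac{35}{9} + E\right)$)
$\frac{T{\left(B \right)}}{-3167} + \frac{1984}{-2892} = \frac{\frac{805}{9} + 37^{2} + \frac{242}{9} \cdot 37}{-3167} + \frac{1984}{-2892} = \left(\frac{805}{9} + 1369 + \frac{8954}{9}\right) \left(- \frac{1}{3167}\right) + 1984 \left(- \frac{1}{2892}\right) = \frac{7360}{3} \left(- \frac{1}{3167}\right) - \frac{496}{723} = - \frac{7360}{9501} - \frac{496}{723} = - \frac{1114864}{763247}$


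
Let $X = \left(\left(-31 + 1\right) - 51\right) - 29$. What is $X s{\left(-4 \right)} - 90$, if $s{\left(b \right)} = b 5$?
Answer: $2110$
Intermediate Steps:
$s{\left(b \right)} = 5 b$
$X = -110$ ($X = \left(-30 - 51\right) - 29 = -81 - 29 = -110$)
$X s{\left(-4 \right)} - 90 = - 110 \cdot 5 \left(-4\right) - 90 = \left(-110\right) \left(-20\right) - 90 = 2200 - 90 = 2110$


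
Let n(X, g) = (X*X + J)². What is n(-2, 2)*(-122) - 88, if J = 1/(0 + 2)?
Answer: -5117/2 ≈ -2558.5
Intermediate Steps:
J = ½ (J = 1/2 = ½ ≈ 0.50000)
n(X, g) = (½ + X²)² (n(X, g) = (X*X + ½)² = (X² + ½)² = (½ + X²)²)
n(-2, 2)*(-122) - 88 = ((1 + 2*(-2)²)²/4)*(-122) - 88 = ((1 + 2*4)²/4)*(-122) - 88 = ((1 + 8)²/4)*(-122) - 88 = ((¼)*9²)*(-122) - 88 = ((¼)*81)*(-122) - 88 = (81/4)*(-122) - 88 = -4941/2 - 88 = -5117/2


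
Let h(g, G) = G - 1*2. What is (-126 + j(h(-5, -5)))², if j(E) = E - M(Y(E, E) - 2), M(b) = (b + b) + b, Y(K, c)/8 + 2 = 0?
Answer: 6241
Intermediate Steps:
h(g, G) = -2 + G (h(g, G) = G - 2 = -2 + G)
Y(K, c) = -16 (Y(K, c) = -16 + 8*0 = -16 + 0 = -16)
M(b) = 3*b (M(b) = 2*b + b = 3*b)
j(E) = 54 + E (j(E) = E - 3*(-16 - 2) = E - 3*(-18) = E - 1*(-54) = E + 54 = 54 + E)
(-126 + j(h(-5, -5)))² = (-126 + (54 + (-2 - 5)))² = (-126 + (54 - 7))² = (-126 + 47)² = (-79)² = 6241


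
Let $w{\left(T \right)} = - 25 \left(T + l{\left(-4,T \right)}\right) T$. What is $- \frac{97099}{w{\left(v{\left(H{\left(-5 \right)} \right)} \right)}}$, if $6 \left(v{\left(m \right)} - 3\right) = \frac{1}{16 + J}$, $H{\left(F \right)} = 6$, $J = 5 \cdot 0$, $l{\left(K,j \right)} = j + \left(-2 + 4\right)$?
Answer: $\frac{447432192}{2781625} \approx 160.85$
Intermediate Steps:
$l{\left(K,j \right)} = 2 + j$ ($l{\left(K,j \right)} = j + 2 = 2 + j$)
$J = 0$
$v{\left(m \right)} = \frac{289}{96}$ ($v{\left(m \right)} = 3 + \frac{1}{6 \left(16 + 0\right)} = 3 + \frac{1}{6 \cdot 16} = 3 + \frac{1}{6} \cdot \frac{1}{16} = 3 + \frac{1}{96} = \frac{289}{96}$)
$w{\left(T \right)} = T \left(-50 - 50 T\right)$ ($w{\left(T \right)} = - 25 \left(T + \left(2 + T\right)\right) T = - 25 \left(2 + 2 T\right) T = \left(-50 - 50 T\right) T = T \left(-50 - 50 T\right)$)
$- \frac{97099}{w{\left(v{\left(H{\left(-5 \right)} \right)} \right)}} = - \frac{97099}{\left(-50\right) \frac{289}{96} \left(1 + \frac{289}{96}\right)} = - \frac{97099}{\left(-50\right) \frac{289}{96} \cdot \frac{385}{96}} = - \frac{97099}{- \frac{2781625}{4608}} = \left(-97099\right) \left(- \frac{4608}{2781625}\right) = \frac{447432192}{2781625}$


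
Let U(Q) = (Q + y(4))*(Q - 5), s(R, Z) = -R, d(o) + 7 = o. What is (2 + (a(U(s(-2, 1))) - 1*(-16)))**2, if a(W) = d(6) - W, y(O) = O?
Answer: 1225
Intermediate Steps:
d(o) = -7 + o
U(Q) = (-5 + Q)*(4 + Q) (U(Q) = (Q + 4)*(Q - 5) = (4 + Q)*(-5 + Q) = (-5 + Q)*(4 + Q))
a(W) = -1 - W (a(W) = (-7 + 6) - W = -1 - W)
(2 + (a(U(s(-2, 1))) - 1*(-16)))**2 = (2 + ((-1 - (-20 + (-1*(-2))**2 - (-1)*(-2))) - 1*(-16)))**2 = (2 + ((-1 - (-20 + 2**2 - 1*2)) + 16))**2 = (2 + ((-1 - (-20 + 4 - 2)) + 16))**2 = (2 + ((-1 - 1*(-18)) + 16))**2 = (2 + ((-1 + 18) + 16))**2 = (2 + (17 + 16))**2 = (2 + 33)**2 = 35**2 = 1225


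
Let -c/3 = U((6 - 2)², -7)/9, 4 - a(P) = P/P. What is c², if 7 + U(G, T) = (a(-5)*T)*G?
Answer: 117649/9 ≈ 13072.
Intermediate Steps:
a(P) = 3 (a(P) = 4 - P/P = 4 - 1*1 = 4 - 1 = 3)
U(G, T) = -7 + 3*G*T (U(G, T) = -7 + (3*T)*G = -7 + 3*G*T)
c = 343/3 (c = -3*(-7 + 3*(6 - 2)²*(-7))/9 = -3*(-7 + 3*4²*(-7))/9 = -3*(-7 + 3*16*(-7))/9 = -3*(-7 - 336)/9 = -(-1029)/9 = -3*(-343/9) = 343/3 ≈ 114.33)
c² = (343/3)² = 117649/9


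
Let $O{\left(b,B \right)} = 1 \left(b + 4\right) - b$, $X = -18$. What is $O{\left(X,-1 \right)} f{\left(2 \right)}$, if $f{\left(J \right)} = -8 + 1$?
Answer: $-28$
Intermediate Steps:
$f{\left(J \right)} = -7$
$O{\left(b,B \right)} = 4$ ($O{\left(b,B \right)} = 1 \left(4 + b\right) - b = \left(4 + b\right) - b = 4$)
$O{\left(X,-1 \right)} f{\left(2 \right)} = 4 \left(-7\right) = -28$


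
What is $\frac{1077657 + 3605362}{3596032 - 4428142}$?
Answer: $- \frac{4683019}{832110} \approx -5.6279$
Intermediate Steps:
$\frac{1077657 + 3605362}{3596032 - 4428142} = \frac{4683019}{-832110} = 4683019 \left(- \frac{1}{832110}\right) = - \frac{4683019}{832110}$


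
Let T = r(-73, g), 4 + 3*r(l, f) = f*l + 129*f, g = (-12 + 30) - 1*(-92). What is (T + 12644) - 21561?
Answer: -6865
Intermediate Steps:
g = 110 (g = 18 + 92 = 110)
r(l, f) = -4/3 + 43*f + f*l/3 (r(l, f) = -4/3 + (f*l + 129*f)/3 = -4/3 + (129*f + f*l)/3 = -4/3 + (43*f + f*l/3) = -4/3 + 43*f + f*l/3)
T = 2052 (T = -4/3 + 43*110 + (⅓)*110*(-73) = -4/3 + 4730 - 8030/3 = 2052)
(T + 12644) - 21561 = (2052 + 12644) - 21561 = 14696 - 21561 = -6865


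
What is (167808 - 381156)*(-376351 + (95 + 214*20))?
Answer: 79360335648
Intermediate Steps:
(167808 - 381156)*(-376351 + (95 + 214*20)) = -213348*(-376351 + (95 + 4280)) = -213348*(-376351 + 4375) = -213348*(-371976) = 79360335648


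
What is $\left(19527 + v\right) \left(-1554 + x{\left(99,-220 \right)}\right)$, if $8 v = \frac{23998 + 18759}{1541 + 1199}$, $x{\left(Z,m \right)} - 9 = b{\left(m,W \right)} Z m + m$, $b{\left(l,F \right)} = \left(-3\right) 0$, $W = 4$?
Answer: $- \frac{151110332741}{4384} \approx -3.4469 \cdot 10^{7}$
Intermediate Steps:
$b{\left(l,F \right)} = 0$
$x{\left(Z,m \right)} = 9 + m$ ($x{\left(Z,m \right)} = 9 + \left(0 Z m + m\right) = 9 + \left(0 m + m\right) = 9 + \left(0 + m\right) = 9 + m$)
$v = \frac{42757}{21920}$ ($v = \frac{\left(23998 + 18759\right) \frac{1}{1541 + 1199}}{8} = \frac{42757 \cdot \frac{1}{2740}}{8} = \frac{1}{8} \cdot \frac{42757}{2740} = \frac{42757}{21920} \approx 1.9506$)
$\left(19527 + v\right) \left(-1554 + x{\left(99,-220 \right)}\right) = \left(19527 + \frac{42757}{21920}\right) \left(-1554 + \left(9 - 220\right)\right) = \frac{428074597 \left(-1554 - 211\right)}{21920} = \frac{428074597}{21920} \left(-1765\right) = - \frac{151110332741}{4384}$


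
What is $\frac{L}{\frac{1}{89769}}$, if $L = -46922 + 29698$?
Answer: $-1546181256$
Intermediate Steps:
$L = -17224$
$\frac{L}{\frac{1}{89769}} = - \frac{17224}{\frac{1}{89769}} = - 17224 \frac{1}{\frac{1}{89769}} = \left(-17224\right) 89769 = -1546181256$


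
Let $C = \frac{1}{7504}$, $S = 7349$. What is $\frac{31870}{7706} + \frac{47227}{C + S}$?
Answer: $\frac{2244235898719}{212480994141} \approx 10.562$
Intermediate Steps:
$C = \frac{1}{7504} \approx 0.00013326$
$\frac{31870}{7706} + \frac{47227}{C + S} = \frac{31870}{7706} + \frac{47227}{\frac{1}{7504} + 7349} = 31870 \cdot \frac{1}{7706} + \frac{47227}{\frac{55146897}{7504}} = \frac{15935}{3853} + 47227 \cdot \frac{7504}{55146897} = \frac{15935}{3853} + \frac{354391408}{55146897} = \frac{2244235898719}{212480994141}$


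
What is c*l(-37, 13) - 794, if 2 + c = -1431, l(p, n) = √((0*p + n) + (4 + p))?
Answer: -794 - 2866*I*√5 ≈ -794.0 - 6408.6*I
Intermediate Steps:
l(p, n) = √(4 + n + p) (l(p, n) = √((0 + n) + (4 + p)) = √(n + (4 + p)) = √(4 + n + p))
c = -1433 (c = -2 - 1431 = -1433)
c*l(-37, 13) - 794 = -1433*√(4 + 13 - 37) - 794 = -2866*I*√5 - 794 = -794 - 2866*I*√5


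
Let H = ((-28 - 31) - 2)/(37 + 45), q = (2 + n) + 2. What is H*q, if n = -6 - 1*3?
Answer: 305/82 ≈ 3.7195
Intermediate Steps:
n = -9 (n = -6 - 3 = -9)
q = -5 (q = (2 - 9) + 2 = -7 + 2 = -5)
H = -61/82 (H = (-59 - 2)/82 = -61*1/82 = -61/82 ≈ -0.74390)
H*q = -61/82*(-5) = 305/82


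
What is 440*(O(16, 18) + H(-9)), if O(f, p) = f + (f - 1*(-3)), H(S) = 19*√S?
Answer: 15400 + 25080*I ≈ 15400.0 + 25080.0*I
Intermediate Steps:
O(f, p) = 3 + 2*f (O(f, p) = f + (f + 3) = f + (3 + f) = 3 + 2*f)
440*(O(16, 18) + H(-9)) = 440*((3 + 2*16) + 19*√(-9)) = 440*((3 + 32) + 19*(3*I)) = 440*(35 + 57*I) = 15400 + 25080*I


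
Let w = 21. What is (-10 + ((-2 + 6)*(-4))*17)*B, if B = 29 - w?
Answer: -2256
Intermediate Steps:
B = 8 (B = 29 - 1*21 = 29 - 21 = 8)
(-10 + ((-2 + 6)*(-4))*17)*B = (-10 + ((-2 + 6)*(-4))*17)*8 = (-10 + (4*(-4))*17)*8 = (-10 - 16*17)*8 = (-10 - 272)*8 = -282*8 = -2256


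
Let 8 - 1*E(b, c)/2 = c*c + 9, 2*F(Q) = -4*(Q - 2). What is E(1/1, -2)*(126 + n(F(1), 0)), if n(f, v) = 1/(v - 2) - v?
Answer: -1255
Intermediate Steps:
F(Q) = 4 - 2*Q (F(Q) = (-4*(Q - 2))/2 = (-4*(-2 + Q))/2 = (8 - 4*Q)/2 = 4 - 2*Q)
E(b, c) = -2 - 2*c² (E(b, c) = 16 - 2*(c*c + 9) = 16 - 2*(c² + 9) = 16 - 2*(9 + c²) = 16 + (-18 - 2*c²) = -2 - 2*c²)
n(f, v) = 1/(-2 + v) - v
E(1/1, -2)*(126 + n(F(1), 0)) = (-2 - 2*(-2)²)*(126 + (1 - 1*0² + 2*0)/(-2 + 0)) = (-2 - 2*4)*(126 + (1 - 1*0 + 0)/(-2)) = (-2 - 8)*(126 - (1 + 0 + 0)/2) = -10*(126 - ½*1) = -10*(126 - ½) = -10*251/2 = -1255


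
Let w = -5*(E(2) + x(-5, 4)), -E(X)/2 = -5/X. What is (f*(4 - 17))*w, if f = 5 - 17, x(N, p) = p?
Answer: -7020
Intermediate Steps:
E(X) = 10/X (E(X) = -(-10)/X = 10/X)
w = -45 (w = -5*(10/2 + 4) = -5*(10*(½) + 4) = -5*(5 + 4) = -5*9 = -45)
f = -12
(f*(4 - 17))*w = -12*(4 - 17)*(-45) = -12*(-13)*(-45) = 156*(-45) = -7020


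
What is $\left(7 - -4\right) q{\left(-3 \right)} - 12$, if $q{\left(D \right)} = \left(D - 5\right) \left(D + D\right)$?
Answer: $516$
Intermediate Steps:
$q{\left(D \right)} = 2 D \left(-5 + D\right)$ ($q{\left(D \right)} = \left(-5 + D\right) 2 D = 2 D \left(-5 + D\right)$)
$\left(7 - -4\right) q{\left(-3 \right)} - 12 = \left(7 - -4\right) 2 \left(-3\right) \left(-5 - 3\right) - 12 = \left(7 + 4\right) 2 \left(-3\right) \left(-8\right) - 12 = 11 \cdot 48 - 12 = 528 - 12 = 516$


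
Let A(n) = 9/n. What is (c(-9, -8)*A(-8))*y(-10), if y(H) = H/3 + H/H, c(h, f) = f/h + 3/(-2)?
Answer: -77/48 ≈ -1.6042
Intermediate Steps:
c(h, f) = -3/2 + f/h (c(h, f) = f/h + 3*(-½) = f/h - 3/2 = -3/2 + f/h)
y(H) = 1 + H/3 (y(H) = H*(⅓) + 1 = H/3 + 1 = 1 + H/3)
(c(-9, -8)*A(-8))*y(-10) = ((-3/2 - 8/(-9))*(9/(-8)))*(1 + (⅓)*(-10)) = ((-3/2 - 8*(-⅑))*(9*(-⅛)))*(1 - 10/3) = ((-3/2 + 8/9)*(-9/8))*(-7/3) = -11/18*(-9/8)*(-7/3) = (11/16)*(-7/3) = -77/48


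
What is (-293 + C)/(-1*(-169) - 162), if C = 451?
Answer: 158/7 ≈ 22.571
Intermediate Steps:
(-293 + C)/(-1*(-169) - 162) = (-293 + 451)/(-1*(-169) - 162) = 158/(169 - 162) = 158/7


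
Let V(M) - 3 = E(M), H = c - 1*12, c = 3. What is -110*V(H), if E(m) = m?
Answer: 660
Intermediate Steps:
H = -9 (H = 3 - 1*12 = 3 - 12 = -9)
V(M) = 3 + M
-110*V(H) = -110*(3 - 9) = -110*(-6) = 660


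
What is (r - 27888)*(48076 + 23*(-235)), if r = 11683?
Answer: -691483555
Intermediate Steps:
(r - 27888)*(48076 + 23*(-235)) = (11683 - 27888)*(48076 + 23*(-235)) = -16205*(48076 - 5405) = -16205*42671 = -691483555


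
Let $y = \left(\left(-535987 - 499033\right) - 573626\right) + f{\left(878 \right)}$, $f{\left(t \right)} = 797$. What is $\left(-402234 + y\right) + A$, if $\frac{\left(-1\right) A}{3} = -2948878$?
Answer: $6836551$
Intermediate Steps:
$A = 8846634$ ($A = \left(-3\right) \left(-2948878\right) = 8846634$)
$y = -1607849$ ($y = \left(\left(-535987 - 499033\right) - 573626\right) + 797 = \left(-1035020 - 573626\right) + 797 = -1608646 + 797 = -1607849$)
$\left(-402234 + y\right) + A = \left(-402234 - 1607849\right) + 8846634 = -2010083 + 8846634 = 6836551$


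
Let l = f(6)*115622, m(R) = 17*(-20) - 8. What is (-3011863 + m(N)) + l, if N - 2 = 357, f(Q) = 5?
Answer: -2434101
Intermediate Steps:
N = 359 (N = 2 + 357 = 359)
m(R) = -348 (m(R) = -340 - 8 = -348)
l = 578110 (l = 5*115622 = 578110)
(-3011863 + m(N)) + l = (-3011863 - 348) + 578110 = -3012211 + 578110 = -2434101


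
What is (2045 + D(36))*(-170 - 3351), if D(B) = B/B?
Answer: -7203966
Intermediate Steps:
D(B) = 1
(2045 + D(36))*(-170 - 3351) = (2045 + 1)*(-170 - 3351) = 2046*(-3521) = -7203966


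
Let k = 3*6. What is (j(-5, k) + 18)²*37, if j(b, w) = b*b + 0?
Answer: 68413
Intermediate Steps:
k = 18
j(b, w) = b² (j(b, w) = b² + 0 = b²)
(j(-5, k) + 18)²*37 = ((-5)² + 18)²*37 = (25 + 18)²*37 = 43²*37 = 1849*37 = 68413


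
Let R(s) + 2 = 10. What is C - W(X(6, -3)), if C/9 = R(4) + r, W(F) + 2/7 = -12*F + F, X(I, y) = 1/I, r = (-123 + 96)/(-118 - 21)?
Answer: 442913/5838 ≈ 75.867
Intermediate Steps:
R(s) = 8 (R(s) = -2 + 10 = 8)
r = 27/139 (r = -27/(-139) = -27*(-1/139) = 27/139 ≈ 0.19424)
W(F) = -2/7 - 11*F (W(F) = -2/7 + (-12*F + F) = -2/7 - 11*F)
C = 10251/139 (C = 9*(8 + 27/139) = 9*(1139/139) = 10251/139 ≈ 73.748)
C - W(X(6, -3)) = 10251/139 - (-2/7 - 11/6) = 10251/139 - 1*(-89/42) = 10251/139 + 89/42 = 442913/5838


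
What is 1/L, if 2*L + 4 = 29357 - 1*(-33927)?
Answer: 1/31640 ≈ 3.1606e-5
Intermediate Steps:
L = 31640 (L = -2 + (29357 - 1*(-33927))/2 = -2 + (29357 + 33927)/2 = -2 + (½)*63284 = -2 + 31642 = 31640)
1/L = 1/31640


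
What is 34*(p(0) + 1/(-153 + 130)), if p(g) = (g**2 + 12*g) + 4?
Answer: 3094/23 ≈ 134.52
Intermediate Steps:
p(g) = 4 + g**2 + 12*g
34*(p(0) + 1/(-153 + 130)) = 34*((4 + 0**2 + 12*0) + 1/(-153 + 130)) = 34*((4 + 0 + 0) + 1/(-23)) = 34*(4 - 1/23) = 34*(91/23) = 3094/23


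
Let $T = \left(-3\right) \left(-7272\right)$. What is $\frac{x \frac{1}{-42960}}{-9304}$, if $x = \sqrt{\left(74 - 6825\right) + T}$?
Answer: $\frac{\sqrt{15065}}{399699840} \approx 3.0708 \cdot 10^{-7}$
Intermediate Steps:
$T = 21816$
$x = \sqrt{15065}$ ($x = \sqrt{\left(74 - 6825\right) + 21816} = \sqrt{-6751 + 21816} = \sqrt{15065} \approx 122.74$)
$\frac{x \frac{1}{-42960}}{-9304} = \frac{\sqrt{15065} \frac{1}{-42960}}{-9304} = \sqrt{15065} \left(- \frac{1}{42960}\right) \left(- \frac{1}{9304}\right) = - \frac{\sqrt{15065}}{42960} \left(- \frac{1}{9304}\right) = \frac{\sqrt{15065}}{399699840}$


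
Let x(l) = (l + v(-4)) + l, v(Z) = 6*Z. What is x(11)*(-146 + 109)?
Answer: 74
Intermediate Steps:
x(l) = -24 + 2*l (x(l) = (l + 6*(-4)) + l = (l - 24) + l = (-24 + l) + l = -24 + 2*l)
x(11)*(-146 + 109) = (-24 + 2*11)*(-146 + 109) = (-24 + 22)*(-37) = -2*(-37) = 74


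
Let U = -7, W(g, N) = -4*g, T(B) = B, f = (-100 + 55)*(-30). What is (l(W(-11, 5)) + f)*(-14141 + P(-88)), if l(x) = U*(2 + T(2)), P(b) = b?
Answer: -18810738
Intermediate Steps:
f = 1350 (f = -45*(-30) = 1350)
l(x) = -28 (l(x) = -7*(2 + 2) = -7*4 = -28)
(l(W(-11, 5)) + f)*(-14141 + P(-88)) = (-28 + 1350)*(-14141 - 88) = 1322*(-14229) = -18810738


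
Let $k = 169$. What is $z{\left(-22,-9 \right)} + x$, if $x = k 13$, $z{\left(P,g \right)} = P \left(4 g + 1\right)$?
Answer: $2967$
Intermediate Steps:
$z{\left(P,g \right)} = P \left(1 + 4 g\right)$
$x = 2197$ ($x = 169 \cdot 13 = 2197$)
$z{\left(-22,-9 \right)} + x = - 22 \left(1 + 4 \left(-9\right)\right) + 2197 = - 22 \left(1 - 36\right) + 2197 = \left(-22\right) \left(-35\right) + 2197 = 770 + 2197 = 2967$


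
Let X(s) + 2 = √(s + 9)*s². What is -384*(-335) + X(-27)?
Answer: 128638 + 2187*I*√2 ≈ 1.2864e+5 + 3092.9*I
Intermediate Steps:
X(s) = -2 + s²*√(9 + s) (X(s) = -2 + √(s + 9)*s² = -2 + √(9 + s)*s² = -2 + s²*√(9 + s))
-384*(-335) + X(-27) = -384*(-335) + (-2 + (-27)²*√(9 - 27)) = 128640 + (-2 + 729*√(-18)) = 128640 + (-2 + 729*(3*I*√2)) = 128640 + (-2 + 2187*I*√2) = 128638 + 2187*I*√2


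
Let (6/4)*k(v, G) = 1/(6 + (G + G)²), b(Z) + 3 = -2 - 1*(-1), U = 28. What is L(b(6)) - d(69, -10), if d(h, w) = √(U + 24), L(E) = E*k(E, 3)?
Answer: -4/63 - 2*√13 ≈ -7.2746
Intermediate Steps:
b(Z) = -4 (b(Z) = -3 + (-2 - 1*(-1)) = -3 + (-2 + 1) = -3 - 1 = -4)
k(v, G) = 2/(3*(6 + 4*G²)) (k(v, G) = 2/(3*(6 + (G + G)²)) = 2/(3*(6 + (2*G)²)) = 2/(3*(6 + 4*G²)))
L(E) = E/63 (L(E) = E*(1/(3*(3 + 2*3²))) = E*(1/(3*(3 + 2*9))) = E*(1/(3*(3 + 18))) = E*((⅓)/21) = E*((⅓)*(1/21)) = E*(1/63) = E/63)
d(h, w) = 2*√13 (d(h, w) = √(28 + 24) = √52 = 2*√13)
L(b(6)) - d(69, -10) = (1/63)*(-4) - 2*√13 = -4/63 - 2*√13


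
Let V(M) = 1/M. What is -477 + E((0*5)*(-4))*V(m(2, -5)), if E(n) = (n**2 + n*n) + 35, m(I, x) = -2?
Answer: -989/2 ≈ -494.50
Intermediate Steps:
E(n) = 35 + 2*n**2 (E(n) = (n**2 + n**2) + 35 = 2*n**2 + 35 = 35 + 2*n**2)
-477 + E((0*5)*(-4))*V(m(2, -5)) = -477 + (35 + 2*((0*5)*(-4))**2)/(-2) = -477 + (35 + 2*(0*(-4))**2)*(-1/2) = -477 + (35 + 2*0**2)*(-1/2) = -477 + (35 + 2*0)*(-1/2) = -477 + (35 + 0)*(-1/2) = -477 + 35*(-1/2) = -477 - 35/2 = -989/2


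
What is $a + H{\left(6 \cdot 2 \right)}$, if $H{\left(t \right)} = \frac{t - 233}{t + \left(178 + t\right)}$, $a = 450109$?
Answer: $\frac{90921797}{202} \approx 4.5011 \cdot 10^{5}$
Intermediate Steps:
$H{\left(t \right)} = \frac{-233 + t}{178 + 2 t}$
$a + H{\left(6 \cdot 2 \right)} = 450109 + \frac{-233 + 6 \cdot 2}{2 \left(89 + 6 \cdot 2\right)} = 450109 + \frac{-233 + 12}{2 \left(89 + 12\right)} = 450109 + \frac{1}{2} \cdot \frac{1}{101} \left(-221\right) = 450109 - \frac{221}{202} = \frac{90921797}{202}$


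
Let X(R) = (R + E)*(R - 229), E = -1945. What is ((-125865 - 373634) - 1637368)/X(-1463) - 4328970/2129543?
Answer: -9837615238567/4093220154816 ≈ -2.4034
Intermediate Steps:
X(R) = (-1945 + R)*(-229 + R) (X(R) = (R - 1945)*(R - 229) = (-1945 + R)*(-229 + R))
((-125865 - 373634) - 1637368)/X(-1463) - 4328970/2129543 = ((-125865 - 373634) - 1637368)/(445405 + (-1463)² - 2174*(-1463)) - 4328970/2129543 = (-499499 - 1637368)/(445405 + 2140369 + 3180562) - 4328970*1/2129543 = -2136867/5766336 - 4328970/2129543 = -2136867*1/5766336 - 4328970/2129543 = -712289/1922112 - 4328970/2129543 = -9837615238567/4093220154816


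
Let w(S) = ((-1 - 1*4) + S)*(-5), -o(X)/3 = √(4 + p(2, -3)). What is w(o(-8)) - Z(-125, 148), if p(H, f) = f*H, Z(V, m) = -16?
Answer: 41 + 15*I*√2 ≈ 41.0 + 21.213*I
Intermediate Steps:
p(H, f) = H*f
o(X) = -3*I*√2 (o(X) = -3*√(4 + 2*(-3)) = -3*√(4 - 6) = -3*I*√2)
w(S) = 25 - 5*S (w(S) = ((-1 - 4) + S)*(-5) = (-5 + S)*(-5) = 25 - 5*S)
w(o(-8)) - Z(-125, 148) = (25 - (-15)*I*√2) - 1*(-16) = (25 + 15*I*√2) + 16 = 41 + 15*I*√2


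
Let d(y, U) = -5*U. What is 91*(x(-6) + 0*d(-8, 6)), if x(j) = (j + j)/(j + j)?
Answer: 91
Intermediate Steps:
x(j) = 1 (x(j) = (2*j)/((2*j)) = (2*j)*(1/(2*j)) = 1)
91*(x(-6) + 0*d(-8, 6)) = 91*(1 + 0*(-5*6)) = 91*(1 + 0*(-30)) = 91*(1 + 0) = 91*1 = 91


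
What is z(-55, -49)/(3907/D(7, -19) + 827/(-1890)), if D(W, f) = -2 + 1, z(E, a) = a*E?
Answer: -5093550/7385057 ≈ -0.68971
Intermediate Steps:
z(E, a) = E*a
D(W, f) = -1
z(-55, -49)/(3907/D(7, -19) + 827/(-1890)) = (-55*(-49))/(3907/(-1) + 827/(-1890)) = 2695/(3907*(-1) + 827*(-1/1890)) = 2695/(-3907 - 827/1890) = 2695/(-7385057/1890) = 2695*(-1890/7385057) = -5093550/7385057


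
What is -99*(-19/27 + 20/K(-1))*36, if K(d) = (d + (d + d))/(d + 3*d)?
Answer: -92532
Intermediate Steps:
K(d) = ¾ (K(d) = (d + 2*d)/((4*d)) = (3*d)*(1/(4*d)) = ¾)
-99*(-19/27 + 20/K(-1))*36 = -99*(-19/27 + 20/(¾))*36 = -99*(-19*1/27 + 20*(4/3))*36 = -99*(-19/27 + 80/3)*36 = -99*701/27*36 = -7711/3*36 = -92532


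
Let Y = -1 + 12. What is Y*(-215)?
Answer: -2365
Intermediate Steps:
Y = 11
Y*(-215) = 11*(-215) = -2365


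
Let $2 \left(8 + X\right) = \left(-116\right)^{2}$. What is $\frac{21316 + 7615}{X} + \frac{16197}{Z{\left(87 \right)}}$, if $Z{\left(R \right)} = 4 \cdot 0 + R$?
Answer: $\frac{5302897}{27840} \approx 190.48$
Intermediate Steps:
$Z{\left(R \right)} = R$ ($Z{\left(R \right)} = 0 + R = R$)
$X = 6720$ ($X = -8 + \frac{\left(-116\right)^{2}}{2} = -8 + \frac{1}{2} \cdot 13456 = -8 + 6728 = 6720$)
$\frac{21316 + 7615}{X} + \frac{16197}{Z{\left(87 \right)}} = \frac{21316 + 7615}{6720} + \frac{16197}{87} = 28931 \cdot \frac{1}{6720} + 16197 \cdot \frac{1}{87} = \frac{4133}{960} + \frac{5399}{29} = \frac{5302897}{27840}$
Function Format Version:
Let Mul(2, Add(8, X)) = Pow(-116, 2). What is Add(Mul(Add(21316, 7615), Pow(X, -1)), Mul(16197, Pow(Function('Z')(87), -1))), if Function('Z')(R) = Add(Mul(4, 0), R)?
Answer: Rational(5302897, 27840) ≈ 190.48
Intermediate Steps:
Function('Z')(R) = R (Function('Z')(R) = Add(0, R) = R)
X = 6720 (X = Add(-8, Mul(Rational(1, 2), Pow(-116, 2))) = Add(-8, Mul(Rational(1, 2), 13456)) = Add(-8, 6728) = 6720)
Add(Mul(Add(21316, 7615), Pow(X, -1)), Mul(16197, Pow(Function('Z')(87), -1))) = Add(Mul(Add(21316, 7615), Pow(6720, -1)), Mul(16197, Pow(87, -1))) = Add(Mul(28931, Rational(1, 6720)), Mul(16197, Rational(1, 87))) = Add(Rational(4133, 960), Rational(5399, 29)) = Rational(5302897, 27840)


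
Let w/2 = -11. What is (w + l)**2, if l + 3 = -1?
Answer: 676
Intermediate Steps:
l = -4 (l = -3 - 1 = -4)
w = -22 (w = 2*(-11) = -22)
(w + l)**2 = (-22 - 4)**2 = (-26)**2 = 676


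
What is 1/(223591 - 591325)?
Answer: -1/367734 ≈ -2.7194e-6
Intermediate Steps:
1/(223591 - 591325) = 1/(-367734) = -1/367734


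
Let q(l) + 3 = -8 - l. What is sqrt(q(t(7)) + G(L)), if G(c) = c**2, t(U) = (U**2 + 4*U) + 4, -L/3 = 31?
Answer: sqrt(8557) ≈ 92.504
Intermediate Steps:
L = -93 (L = -3*31 = -93)
t(U) = 4 + U**2 + 4*U
q(l) = -11 - l (q(l) = -3 + (-8 - l) = -11 - l)
sqrt(q(t(7)) + G(L)) = sqrt((-11 - (4 + 7**2 + 4*7)) + (-93)**2) = sqrt((-11 - (4 + 49 + 28)) + 8649) = sqrt((-11 - 1*81) + 8649) = sqrt((-11 - 81) + 8649) = sqrt(-92 + 8649) = sqrt(8557)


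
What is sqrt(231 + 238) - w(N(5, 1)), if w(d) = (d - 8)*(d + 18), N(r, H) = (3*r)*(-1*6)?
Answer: -7056 + sqrt(469) ≈ -7034.3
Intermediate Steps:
N(r, H) = -18*r (N(r, H) = (3*r)*(-6) = -18*r)
w(d) = (-8 + d)*(18 + d)
sqrt(231 + 238) - w(N(5, 1)) = sqrt(231 + 238) - (-144 + (-18*5)**2 + 10*(-18*5)) = sqrt(469) - (-144 + (-90)**2 + 10*(-90)) = sqrt(469) - (-144 + 8100 - 900) = sqrt(469) - 1*7056 = sqrt(469) - 7056 = -7056 + sqrt(469)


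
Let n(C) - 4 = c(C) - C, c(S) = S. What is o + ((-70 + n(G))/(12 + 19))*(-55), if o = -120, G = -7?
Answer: -90/31 ≈ -2.9032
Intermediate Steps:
n(C) = 4 (n(C) = 4 + (C - C) = 4 + 0 = 4)
o + ((-70 + n(G))/(12 + 19))*(-55) = -120 + ((-70 + 4)/(12 + 19))*(-55) = -120 - 66/31*(-55) = -120 + 3630/31 = -90/31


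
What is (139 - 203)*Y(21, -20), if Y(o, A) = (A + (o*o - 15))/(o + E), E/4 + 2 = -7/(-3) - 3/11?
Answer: -857472/701 ≈ -1223.2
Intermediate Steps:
E = 8/33 (E = -8 + 4*(-7/(-3) - 3/11) = -8 + 4*(-7*(-⅓) - 3*1/11) = -8 + 4*(7/3 - 3/11) = -8 + 4*(68/33) = -8 + 272/33 = 8/33 ≈ 0.24242)
Y(o, A) = (-15 + A + o²)/(8/33 + o) (Y(o, A) = (A + (o*o - 15))/(o + 8/33) = (A + (o² - 15))/(8/33 + o) = (A + (-15 + o²))/(8/33 + o) = (-15 + A + o²)/(8/33 + o))
(139 - 203)*Y(21, -20) = (139 - 203)*(33*(-15 - 20 + 21²)/(8 + 33*21)) = -2112*(-15 - 20 + 441)/(8 + 693) = -2112*406/701 = -64*13398/701 = -857472/701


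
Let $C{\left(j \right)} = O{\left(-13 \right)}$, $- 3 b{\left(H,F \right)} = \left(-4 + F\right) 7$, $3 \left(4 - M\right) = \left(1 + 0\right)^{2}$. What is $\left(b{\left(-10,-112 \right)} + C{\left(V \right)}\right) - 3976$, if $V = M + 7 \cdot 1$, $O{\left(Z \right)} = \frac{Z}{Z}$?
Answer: $- \frac{11113}{3} \approx -3704.3$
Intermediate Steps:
$M = \frac{11}{3}$ ($M = 4 - \frac{\left(1 + 0\right)^{2}}{3} = 4 - \frac{1^{2}}{3} = 4 - \frac{1}{3} = \frac{11}{3} \approx 3.6667$)
$O{\left(Z \right)} = 1$
$V = \frac{32}{3}$ ($V = \frac{11}{3} + 7 \cdot 1 = \frac{11}{3} + 7 = \frac{32}{3} \approx 10.667$)
$b{\left(H,F \right)} = \frac{28}{3} - \frac{7 F}{3}$ ($b{\left(H,F \right)} = - \frac{\left(-4 + F\right) 7}{3} = - \frac{-28 + 7 F}{3} = \frac{28}{3} - \frac{7 F}{3}$)
$C{\left(j \right)} = 1$
$\left(b{\left(-10,-112 \right)} + C{\left(V \right)}\right) - 3976 = \left(\left(\frac{28}{3} - - \frac{784}{3}\right) + 1\right) - 3976 = \left(\left(\frac{28}{3} + \frac{784}{3}\right) + 1\right) - 3976 = \left(\frac{812}{3} + 1\right) - 3976 = \frac{815}{3} - 3976 = - \frac{11113}{3}$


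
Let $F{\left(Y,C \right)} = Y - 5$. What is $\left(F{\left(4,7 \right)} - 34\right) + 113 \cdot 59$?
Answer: $6632$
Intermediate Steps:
$F{\left(Y,C \right)} = -5 + Y$
$\left(F{\left(4,7 \right)} - 34\right) + 113 \cdot 59 = \left(\left(-5 + 4\right) - 34\right) + 113 \cdot 59 = \left(-1 - 34\right) + 6667 = -35 + 6667 = 6632$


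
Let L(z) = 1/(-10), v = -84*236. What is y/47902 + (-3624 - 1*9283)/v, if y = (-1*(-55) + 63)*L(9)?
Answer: 1545092977/2374023120 ≈ 0.65083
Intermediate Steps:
v = -19824
L(z) = -1/10
y = -59/5 (y = (-1*(-55) + 63)*(-1/10) = (55 + 63)*(-1/10) = 118*(-1/10) = -59/5 ≈ -11.800)
y/47902 + (-3624 - 1*9283)/v = -59/5/47902 + (-3624 - 1*9283)/(-19824) = -59/5*1/47902 + (-3624 - 9283)*(-1/19824) = -59/239510 - 12907*(-1/19824) = -59/239510 + 12907/19824 = 1545092977/2374023120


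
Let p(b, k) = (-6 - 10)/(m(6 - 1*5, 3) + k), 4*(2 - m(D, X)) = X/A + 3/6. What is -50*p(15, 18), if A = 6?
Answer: 3200/79 ≈ 40.506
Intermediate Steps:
m(D, X) = 15/8 - X/24 (m(D, X) = 2 - (X/6 + 3/6)/4 = 2 - (X*(⅙) + 3*(⅙))/4 = 2 - (X/6 + ½)/4 = 2 - (½ + X/6)/4 = 2 + (-⅛ - X/24) = 15/8 - X/24)
p(b, k) = -16/(7/4 + k) (p(b, k) = (-6 - 10)/((15/8 - 1/24*3) + k) = -16/((15/8 - ⅛) + k) = -16/(7/4 + k))
-50*p(15, 18) = -(-3200)/(7 + 4*18) = -(-3200)/(7 + 72) = -(-3200)/79 = -50*(-64/79) = 3200/79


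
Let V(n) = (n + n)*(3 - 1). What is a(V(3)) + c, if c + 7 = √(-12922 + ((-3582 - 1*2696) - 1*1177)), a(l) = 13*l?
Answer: 149 + I*√20377 ≈ 149.0 + 142.75*I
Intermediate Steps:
V(n) = 4*n (V(n) = (2*n)*2 = 4*n)
c = -7 + I*√20377 (c = -7 + √(-12922 + ((-3582 - 1*2696) - 1*1177)) = -7 + √(-12922 + ((-3582 - 2696) - 1177)) = -7 + √(-12922 + (-6278 - 1177)) = -7 + √(-12922 - 7455) = -7 + √(-20377) = -7 + I*√20377 ≈ -7.0 + 142.75*I)
a(V(3)) + c = 13*(4*3) + (-7 + I*√20377) = 13*12 + (-7 + I*√20377) = 156 + (-7 + I*√20377) = 149 + I*√20377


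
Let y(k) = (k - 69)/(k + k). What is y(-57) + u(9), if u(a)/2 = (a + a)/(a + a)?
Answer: 59/19 ≈ 3.1053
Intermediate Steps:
y(k) = (-69 + k)/(2*k) (y(k) = (-69 + k)/((2*k)) = (-69 + k)*(1/(2*k)) = (-69 + k)/(2*k))
u(a) = 2 (u(a) = 2*((a + a)/(a + a)) = 2*((2*a)/((2*a))) = 2*((2*a)*(1/(2*a))) = 2*1 = 2)
y(-57) + u(9) = (1/2)*(-69 - 57)/(-57) + 2 = (1/2)*(-1/57)*(-126) + 2 = 21/19 + 2 = 59/19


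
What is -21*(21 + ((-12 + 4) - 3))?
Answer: -210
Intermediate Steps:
-21*(21 + ((-12 + 4) - 3)) = -21*(21 + (-8 - 3)) = -21*(21 - 11) = -21*10 = -210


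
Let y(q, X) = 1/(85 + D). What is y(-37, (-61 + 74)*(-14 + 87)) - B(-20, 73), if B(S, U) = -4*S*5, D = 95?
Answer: -71999/180 ≈ -399.99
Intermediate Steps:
B(S, U) = -20*S
y(q, X) = 1/180 (y(q, X) = 1/(85 + 95) = 1/180)
y(-37, (-61 + 74)*(-14 + 87)) - B(-20, 73) = 1/180 - (-20)*(-20) = 1/180 - 1*400 = 1/180 - 400 = -71999/180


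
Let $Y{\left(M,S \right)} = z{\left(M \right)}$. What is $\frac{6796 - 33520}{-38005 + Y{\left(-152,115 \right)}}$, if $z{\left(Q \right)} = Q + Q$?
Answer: $\frac{26724}{38309} \approx 0.69759$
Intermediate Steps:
$z{\left(Q \right)} = 2 Q$
$Y{\left(M,S \right)} = 2 M$
$\frac{6796 - 33520}{-38005 + Y{\left(-152,115 \right)}} = \frac{6796 - 33520}{-38005 + 2 \left(-152\right)} = - \frac{26724}{-38005 - 304} = - \frac{26724}{-38309} = \left(-26724\right) \left(- \frac{1}{38309}\right) = \frac{26724}{38309}$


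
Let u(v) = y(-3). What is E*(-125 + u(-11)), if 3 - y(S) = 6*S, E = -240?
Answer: 24960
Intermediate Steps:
y(S) = 3 - 6*S
u(v) = 21 (u(v) = 3 - 6*(-3) = 3 + 18 = 21)
E*(-125 + u(-11)) = -240*(-125 + 21) = -240*(-104) = 24960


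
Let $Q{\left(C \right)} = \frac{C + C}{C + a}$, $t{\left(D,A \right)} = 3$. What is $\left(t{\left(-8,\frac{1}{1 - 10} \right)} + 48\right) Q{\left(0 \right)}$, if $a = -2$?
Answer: $0$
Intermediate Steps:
$Q{\left(C \right)} = \frac{2 C}{-2 + C}$ ($Q{\left(C \right)} = \frac{C + C}{C - 2} = \frac{2 C}{-2 + C}$)
$\left(t{\left(-8,\frac{1}{1 - 10} \right)} + 48\right) Q{\left(0 \right)} = \left(3 + 48\right) 2 \cdot 0 \frac{1}{-2 + 0} = 51 \cdot 2 \cdot 0 \frac{1}{-2} = 51 \cdot 2 \cdot 0 \left(- \frac{1}{2}\right) = 51 \cdot 0 = 0$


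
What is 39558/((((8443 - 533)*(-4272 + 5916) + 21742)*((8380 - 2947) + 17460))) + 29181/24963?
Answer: 483430702227020/413552628429941 ≈ 1.1690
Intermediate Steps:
39558/((((8443 - 533)*(-4272 + 5916) + 21742)*((8380 - 2947) + 17460))) + 29181/24963 = 39558/(((7910*1644 + 21742)*(5433 + 17460))) + 29181*(1/24963) = 39558/(((13004040 + 21742)*22893)) + 9727/8321 = 39558/((13025782*22893)) + 9727/8321 = 39558/298199227326 + 9727/8321 = 39558*(1/298199227326) + 9727/8321 = 6593/49699871221 + 9727/8321 = 483430702227020/413552628429941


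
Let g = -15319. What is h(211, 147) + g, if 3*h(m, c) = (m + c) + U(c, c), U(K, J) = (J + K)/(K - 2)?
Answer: -6611561/435 ≈ -15199.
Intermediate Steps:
U(K, J) = (J + K)/(-2 + K)
h(m, c) = c/3 + m/3 + 2*c/(3*(-2 + c)) (h(m, c) = ((m + c) + (c + c)/(-2 + c))/3 = ((c + m) + (2*c)/(-2 + c))/3 = ((c + m) + 2*c/(-2 + c))/3 = (c + m + 2*c/(-2 + c))/3 = c/3 + m/3 + 2*c/(3*(-2 + c)))
h(211, 147) + g = (2*147 + (-2 + 147)*(147 + 211))/(3*(-2 + 147)) - 15319 = (⅓)*(294 + 145*358)/145 - 15319 = (⅓)*(1/145)*(294 + 51910) - 15319 = (⅓)*(1/145)*52204 - 15319 = 52204/435 - 15319 = -6611561/435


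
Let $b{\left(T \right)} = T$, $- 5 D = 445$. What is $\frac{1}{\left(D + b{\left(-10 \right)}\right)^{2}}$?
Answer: $\frac{1}{9801} \approx 0.00010203$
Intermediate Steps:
$D = -89$ ($D = \left(- \frac{1}{5}\right) 445 = -89$)
$\frac{1}{\left(D + b{\left(-10 \right)}\right)^{2}} = \frac{1}{\left(-89 - 10\right)^{2}} = \frac{1}{\left(-99\right)^{2}} = \frac{1}{9801}$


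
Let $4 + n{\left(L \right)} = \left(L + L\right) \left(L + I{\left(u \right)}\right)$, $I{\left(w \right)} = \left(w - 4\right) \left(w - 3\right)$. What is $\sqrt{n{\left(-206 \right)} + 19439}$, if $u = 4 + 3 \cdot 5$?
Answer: $9 \sqrt{67} \approx 73.668$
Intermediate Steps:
$u = 19$ ($u = 4 + 15 = 19$)
$I{\left(w \right)} = \left(-4 + w\right) \left(-3 + w\right)$
$n{\left(L \right)} = -4 + 2 L \left(240 + L\right)$ ($n{\left(L \right)} = -4 + \left(L + L\right) \left(L + \left(12 + 19^{2} - 133\right)\right) = -4 + 2 L \left(L + \left(12 + 361 - 133\right)\right) = -4 + 2 L \left(L + 240\right) = -4 + 2 L \left(240 + L\right)$)
$\sqrt{n{\left(-206 \right)} + 19439} = \sqrt{\left(-4 + 2 \left(-206\right)^{2} + 480 \left(-206\right)\right) + 19439} = \sqrt{\left(-4 + 2 \cdot 42436 - 98880\right) + 19439} = \sqrt{\left(-4 + 84872 - 98880\right) + 19439} = \sqrt{-14012 + 19439} = \sqrt{5427} = 9 \sqrt{67}$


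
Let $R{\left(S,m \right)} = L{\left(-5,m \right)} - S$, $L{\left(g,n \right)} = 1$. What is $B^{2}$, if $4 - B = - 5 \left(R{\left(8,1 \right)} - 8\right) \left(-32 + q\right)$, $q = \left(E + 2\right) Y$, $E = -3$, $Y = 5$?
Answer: $7722841$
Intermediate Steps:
$R{\left(S,m \right)} = 1 - S$
$q = -5$ ($q = \left(-3 + 2\right) 5 = \left(-1\right) 5 = -5$)
$B = 2779$ ($B = 4 - - 5 \left(\left(1 - 8\right) - 8\right) \left(-32 - 5\right) = 4 - - 5 \left(\left(1 - 8\right) - 8\right) \left(-37\right) = 4 - - 5 \left(-7 - 8\right) \left(-37\right) = 4 - - 5 \left(\left(-15\right) \left(-37\right)\right) = 4 - \left(-5\right) 555 = 4 - -2775 = 4 + 2775 = 2779$)
$B^{2} = 2779^{2} = 7722841$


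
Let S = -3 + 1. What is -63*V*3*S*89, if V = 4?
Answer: 134568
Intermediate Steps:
S = -2
-63*V*3*S*89 = -63*4*3*(-2)*89 = -756*(-2)*89 = -63*(-24)*89 = 1512*89 = 134568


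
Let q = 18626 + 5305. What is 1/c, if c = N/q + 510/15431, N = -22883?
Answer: -369279261/340902763 ≈ -1.0832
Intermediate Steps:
q = 23931
c = -340902763/369279261 (c = -22883/23931 + 510/15431 = -340902763/369279261 ≈ -0.92316)
1/c = 1/(-340902763/369279261) = -369279261/340902763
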